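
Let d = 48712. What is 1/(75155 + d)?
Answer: 1/123867 ≈ 8.0732e-6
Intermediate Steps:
1/(75155 + d) = 1/(75155 + 48712) = 1/123867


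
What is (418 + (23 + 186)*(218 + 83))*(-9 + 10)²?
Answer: 63327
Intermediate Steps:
(418 + (23 + 186)*(218 + 83))*(-9 + 10)² = (418 + 209*301)*1² = (418 + 62909)*1 = 63327*1 = 63327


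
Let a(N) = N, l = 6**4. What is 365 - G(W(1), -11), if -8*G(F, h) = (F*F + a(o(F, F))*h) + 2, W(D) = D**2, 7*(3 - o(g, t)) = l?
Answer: 17243/28 ≈ 615.82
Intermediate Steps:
l = 1296
o(g, t) = -1275/7 (o(g, t) = 3 - 1/7*1296 = 3 - 1296/7 = -1275/7)
G(F, h) = -1/4 - F**2/8 + 1275*h/56 (G(F, h) = -((F*F - 1275*h/7) + 2)/8 = -((F**2 - 1275*h/7) + 2)/8 = -(2 + F**2 - 1275*h/7)/8 = -1/4 - F**2/8 + 1275*h/56)
365 - G(W(1), -11) = 365 - (-1/4 - (1**2)**2/8 + (1275/56)*(-11)) = 365 - (-1/4 - 1/8*1**2 - 14025/56) = 365 - (-1/4 - 1/8*1 - 14025/56) = 365 - (-1/4 - 1/8 - 14025/56) = 365 - 1*(-7023/28) = 365 + 7023/28 = 17243/28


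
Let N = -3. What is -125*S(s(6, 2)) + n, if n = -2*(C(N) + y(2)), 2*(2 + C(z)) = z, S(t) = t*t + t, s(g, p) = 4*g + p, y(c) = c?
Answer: -87747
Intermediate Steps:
s(g, p) = p + 4*g
S(t) = t + t² (S(t) = t² + t = t + t²)
C(z) = -2 + z/2
n = 3 (n = -2*((-2 + (½)*(-3)) + 2) = -2*((-2 - 3/2) + 2) = -2*(-7/2 + 2) = -2*(-3/2) = 3)
-125*S(s(6, 2)) + n = -125*(2 + 4*6)*(1 + (2 + 4*6)) + 3 = -125*(2 + 24)*(1 + (2 + 24)) + 3 = -3250*(1 + 26) + 3 = -3250*27 + 3 = -125*702 + 3 = -87750 + 3 = -87747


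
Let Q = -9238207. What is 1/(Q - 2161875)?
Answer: -1/11400082 ≈ -8.7719e-8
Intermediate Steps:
1/(Q - 2161875) = 1/(-9238207 - 2161875) = 1/(-11400082) = -1/11400082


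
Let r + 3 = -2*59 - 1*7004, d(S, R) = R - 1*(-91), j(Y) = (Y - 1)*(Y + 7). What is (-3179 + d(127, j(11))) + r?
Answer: -10033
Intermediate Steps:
j(Y) = (-1 + Y)*(7 + Y)
d(S, R) = 91 + R (d(S, R) = R + 91 = 91 + R)
r = -7125 (r = -3 + (-2*59 - 1*7004) = -3 + (-118 - 7004) = -3 - 7122 = -7125)
(-3179 + d(127, j(11))) + r = (-3179 + (91 + (-7 + 11² + 6*11))) - 7125 = (-3179 + (91 + (-7 + 121 + 66))) - 7125 = (-3179 + (91 + 180)) - 7125 = (-3179 + 271) - 7125 = -2908 - 7125 = -10033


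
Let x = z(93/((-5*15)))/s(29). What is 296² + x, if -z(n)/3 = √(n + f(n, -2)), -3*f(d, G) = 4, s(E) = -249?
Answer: 87616 + I*√579/1245 ≈ 87616.0 + 0.019327*I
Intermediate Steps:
f(d, G) = -4/3 (f(d, G) = -⅓*4 = -4/3)
z(n) = -3*√(-4/3 + n) (z(n) = -3*√(n - 4/3) = -3*√(-4/3 + n))
x = I*√579/1245 (x = -√(-12 + 9*(93/((-5*15))))/(-249) = -√(-12 + 9*(93/(-75)))*(-1/249) = -√(-12 + 9*(93*(-1/75)))*(-1/249) = -√(-12 + 9*(-31/25))*(-1/249) = -√(-12 - 279/25)*(-1/249) = -√(-579/25)*(-1/249) = -I*√579/5*(-1/249) = I*√579/1245 ≈ 0.019327*I)
296² + x = 296² + I*√579/1245 = 87616 + I*√579/1245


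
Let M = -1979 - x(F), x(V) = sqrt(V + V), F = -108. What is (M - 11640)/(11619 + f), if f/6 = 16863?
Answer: -13619/112797 - 2*I*sqrt(6)/37599 ≈ -0.12074 - 0.0001303*I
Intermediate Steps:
x(V) = sqrt(2)*sqrt(V) (x(V) = sqrt(2*V) = sqrt(2)*sqrt(V))
M = -1979 - 6*I*sqrt(6) (M = -1979 - sqrt(2)*sqrt(-108) = -1979 - sqrt(2)*6*I*sqrt(3) = -1979 - 6*I*sqrt(6) ≈ -1979.0 - 14.697*I)
f = 101178 (f = 6*16863 = 101178)
(M - 11640)/(11619 + f) = ((-1979 - 6*I*sqrt(6)) - 11640)/(11619 + 101178) = (-13619 - 6*I*sqrt(6))/112797 = (-13619 - 6*I*sqrt(6))*(1/112797) = -13619/112797 - 2*I*sqrt(6)/37599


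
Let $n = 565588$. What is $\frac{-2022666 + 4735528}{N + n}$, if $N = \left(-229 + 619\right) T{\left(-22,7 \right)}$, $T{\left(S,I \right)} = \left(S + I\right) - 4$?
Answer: $\frac{1356431}{279089} \approx 4.8602$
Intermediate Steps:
$T{\left(S,I \right)} = -4 + I + S$ ($T{\left(S,I \right)} = \left(I + S\right) - 4 = -4 + I + S$)
$N = -7410$ ($N = \left(-229 + 619\right) \left(-4 + 7 - 22\right) = 390 \left(-19\right) = -7410$)
$\frac{-2022666 + 4735528}{N + n} = \frac{-2022666 + 4735528}{-7410 + 565588} = \frac{2712862}{558178} = 2712862 \cdot \frac{1}{558178} = \frac{1356431}{279089}$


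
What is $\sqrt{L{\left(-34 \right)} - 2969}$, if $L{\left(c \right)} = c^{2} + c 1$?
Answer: $i \sqrt{1847} \approx 42.977 i$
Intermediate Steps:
$L{\left(c \right)} = c + c^{2}$ ($L{\left(c \right)} = c^{2} + c = c + c^{2}$)
$\sqrt{L{\left(-34 \right)} - 2969} = \sqrt{- 34 \left(1 - 34\right) - 2969} = \sqrt{\left(-34\right) \left(-33\right) - 2969} = \sqrt{1122 - 2969} = \sqrt{-1847} = i \sqrt{1847}$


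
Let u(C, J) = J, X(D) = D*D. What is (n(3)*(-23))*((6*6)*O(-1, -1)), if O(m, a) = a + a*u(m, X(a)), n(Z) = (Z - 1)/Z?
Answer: 1104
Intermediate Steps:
X(D) = D²
n(Z) = (-1 + Z)/Z
O(m, a) = a + a³ (O(m, a) = a + a*a² = a + a³)
(n(3)*(-23))*((6*6)*O(-1, -1)) = (((-1 + 3)/3)*(-23))*((6*6)*(-1 + (-1)³)) = (((⅓)*2)*(-23))*(36*(-1 - 1)) = ((⅔)*(-23))*(36*(-2)) = -46/3*(-72) = 1104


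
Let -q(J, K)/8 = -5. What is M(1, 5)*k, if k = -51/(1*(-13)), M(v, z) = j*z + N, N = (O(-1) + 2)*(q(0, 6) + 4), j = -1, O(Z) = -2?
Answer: -255/13 ≈ -19.615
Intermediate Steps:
q(J, K) = 40 (q(J, K) = -8*(-5) = 40)
N = 0 (N = (-2 + 2)*(40 + 4) = 0*44 = 0)
M(v, z) = -z (M(v, z) = -z + 0 = -z)
k = 51/13 (k = -51/(-13) = -51*(-1/13) = 51/13 ≈ 3.9231)
M(1, 5)*k = -1*5*(51/13) = -5*51/13 = -255/13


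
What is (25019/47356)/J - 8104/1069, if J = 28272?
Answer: -10850004189217/1431229401408 ≈ -7.5809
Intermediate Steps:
(25019/47356)/J - 8104/1069 = (25019/47356)/28272 - 8104/1069 = (25019*(1/47356))*(1/28272) - 8104*1/1069 = (25019/47356)*(1/28272) - 8104/1069 = 25019/1338848832 - 8104/1069 = -10850004189217/1431229401408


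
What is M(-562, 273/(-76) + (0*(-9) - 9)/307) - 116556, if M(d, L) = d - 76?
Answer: -117194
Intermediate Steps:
M(d, L) = -76 + d
M(-562, 273/(-76) + (0*(-9) - 9)/307) - 116556 = (-76 - 562) - 116556 = -638 - 116556 = -117194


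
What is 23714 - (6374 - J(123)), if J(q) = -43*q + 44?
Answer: 12095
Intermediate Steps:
J(q) = 44 - 43*q
23714 - (6374 - J(123)) = 23714 - (6374 - (44 - 43*123)) = 23714 - (6374 - (44 - 5289)) = 23714 - (6374 - 1*(-5245)) = 23714 - (6374 + 5245) = 23714 - 1*11619 = 23714 - 11619 = 12095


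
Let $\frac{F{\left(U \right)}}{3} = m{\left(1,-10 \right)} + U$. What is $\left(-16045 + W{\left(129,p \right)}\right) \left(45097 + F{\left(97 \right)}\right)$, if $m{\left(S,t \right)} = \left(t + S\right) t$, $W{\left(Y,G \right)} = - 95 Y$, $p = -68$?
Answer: $-1292121400$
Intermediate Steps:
$m{\left(S,t \right)} = t \left(S + t\right)$ ($m{\left(S,t \right)} = \left(S + t\right) t = t \left(S + t\right)$)
$F{\left(U \right)} = 270 + 3 U$ ($F{\left(U \right)} = 3 \left(- 10 \left(1 - 10\right) + U\right) = 3 \left(\left(-10\right) \left(-9\right) + U\right) = 3 \left(90 + U\right) = 270 + 3 U$)
$\left(-16045 + W{\left(129,p \right)}\right) \left(45097 + F{\left(97 \right)}\right) = \left(-16045 - 12255\right) \left(45097 + \left(270 + 3 \cdot 97\right)\right) = \left(-16045 - 12255\right) \left(45097 + \left(270 + 291\right)\right) = - 28300 \left(45097 + 561\right) = \left(-28300\right) 45658 = -1292121400$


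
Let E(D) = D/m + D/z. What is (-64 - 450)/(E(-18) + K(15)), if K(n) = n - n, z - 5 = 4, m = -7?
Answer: -1799/2 ≈ -899.50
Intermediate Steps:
z = 9 (z = 5 + 4 = 9)
K(n) = 0
E(D) = -2*D/63 (E(D) = D/(-7) + D/9 = D*(-⅐) + D*(⅑) = -D/7 + D/9 = -2*D/63)
(-64 - 450)/(E(-18) + K(15)) = (-64 - 450)/(-2/63*(-18) + 0) = -514/(4/7 + 0) = -514/4/7 = -514*7/4 = -1799/2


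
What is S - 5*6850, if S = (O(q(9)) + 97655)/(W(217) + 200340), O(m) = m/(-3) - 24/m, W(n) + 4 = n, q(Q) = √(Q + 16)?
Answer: -103032639022/3008295 ≈ -34250.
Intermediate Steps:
q(Q) = √(16 + Q)
W(n) = -4 + n
O(m) = -24/m - m/3 (O(m) = m*(-⅓) - 24/m = -m/3 - 24/m = -24/m - m/3)
S = 1464728/3008295 (S = ((-24/√(16 + 9) - √(16 + 9)/3) + 97655)/((-4 + 217) + 200340) = ((-24/(√25) - √25/3) + 97655)/(213 + 200340) = ((-24/5 - ⅓*5) + 97655)/200553 = ((-24*⅕ - 5/3) + 97655)*(1/200553) = ((-24/5 - 5/3) + 97655)*(1/200553) = (-97/15 + 97655)*(1/200553) = (1464728/15)*(1/200553) = 1464728/3008295 ≈ 0.48690)
S - 5*6850 = 1464728/3008295 - 5*6850 = 1464728/3008295 - 1*34250 = 1464728/3008295 - 34250 = -103032639022/3008295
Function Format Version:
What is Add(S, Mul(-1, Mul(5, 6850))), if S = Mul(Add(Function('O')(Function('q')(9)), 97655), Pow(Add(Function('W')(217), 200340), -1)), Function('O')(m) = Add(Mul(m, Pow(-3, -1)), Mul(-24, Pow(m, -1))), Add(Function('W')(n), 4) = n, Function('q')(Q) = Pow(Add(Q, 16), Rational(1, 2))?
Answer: Rational(-103032639022, 3008295) ≈ -34250.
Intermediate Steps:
Function('q')(Q) = Pow(Add(16, Q), Rational(1, 2))
Function('W')(n) = Add(-4, n)
Function('O')(m) = Add(Mul(-24, Pow(m, -1)), Mul(Rational(-1, 3), m)) (Function('O')(m) = Add(Mul(m, Rational(-1, 3)), Mul(-24, Pow(m, -1))) = Add(Mul(Rational(-1, 3), m), Mul(-24, Pow(m, -1))) = Add(Mul(-24, Pow(m, -1)), Mul(Rational(-1, 3), m)))
S = Rational(1464728, 3008295) (S = Mul(Add(Add(Mul(-24, Pow(Pow(Add(16, 9), Rational(1, 2)), -1)), Mul(Rational(-1, 3), Pow(Add(16, 9), Rational(1, 2)))), 97655), Pow(Add(Add(-4, 217), 200340), -1)) = Mul(Add(Add(Mul(-24, Pow(Pow(25, Rational(1, 2)), -1)), Mul(Rational(-1, 3), Pow(25, Rational(1, 2)))), 97655), Pow(Add(213, 200340), -1)) = Mul(Add(Add(Mul(-24, Pow(5, -1)), Mul(Rational(-1, 3), 5)), 97655), Pow(200553, -1)) = Mul(Add(Add(Mul(-24, Rational(1, 5)), Rational(-5, 3)), 97655), Rational(1, 200553)) = Mul(Add(Add(Rational(-24, 5), Rational(-5, 3)), 97655), Rational(1, 200553)) = Mul(Add(Rational(-97, 15), 97655), Rational(1, 200553)) = Mul(Rational(1464728, 15), Rational(1, 200553)) = Rational(1464728, 3008295) ≈ 0.48690)
Add(S, Mul(-1, Mul(5, 6850))) = Add(Rational(1464728, 3008295), Mul(-1, Mul(5, 6850))) = Add(Rational(1464728, 3008295), Mul(-1, 34250)) = Add(Rational(1464728, 3008295), -34250) = Rational(-103032639022, 3008295)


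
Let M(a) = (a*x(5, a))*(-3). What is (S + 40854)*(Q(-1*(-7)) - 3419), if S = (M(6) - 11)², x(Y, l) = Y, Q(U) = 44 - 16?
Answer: -173127505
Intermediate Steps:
Q(U) = 28
M(a) = -15*a (M(a) = (a*5)*(-3) = (5*a)*(-3) = -15*a)
S = 10201 (S = (-15*6 - 11)² = (-90 - 11)² = (-101)² = 10201)
(S + 40854)*(Q(-1*(-7)) - 3419) = (10201 + 40854)*(28 - 3419) = 51055*(-3391) = -173127505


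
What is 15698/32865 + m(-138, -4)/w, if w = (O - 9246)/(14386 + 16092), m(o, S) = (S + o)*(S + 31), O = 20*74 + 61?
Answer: 768096672214/50644965 ≈ 15166.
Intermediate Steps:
O = 1541 (O = 1480 + 61 = 1541)
m(o, S) = (31 + S)*(S + o) (m(o, S) = (S + o)*(31 + S) = (31 + S)*(S + o))
w = -7705/30478 (w = (1541 - 9246)/(14386 + 16092) = -7705/30478 ≈ -0.25281)
15698/32865 + m(-138, -4)/w = 15698/32865 + ((-4)² + 31*(-4) + 31*(-138) - 4*(-138))/(-7705/30478) = 15698*(1/32865) + (16 - 124 - 4278 + 552)*(-30478/7705) = 15698/32865 - 3834*(-30478/7705) = 15698/32865 + 116852652/7705 = 768096672214/50644965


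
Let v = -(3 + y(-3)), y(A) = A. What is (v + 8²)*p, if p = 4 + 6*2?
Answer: 1024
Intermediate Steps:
p = 16 (p = 4 + 12 = 16)
v = 0 (v = -(3 - 3) = -1*0 = 0)
(v + 8²)*p = (0 + 8²)*16 = (0 + 64)*16 = 64*16 = 1024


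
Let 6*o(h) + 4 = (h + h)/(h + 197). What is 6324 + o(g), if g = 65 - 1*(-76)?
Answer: 6412001/1014 ≈ 6323.5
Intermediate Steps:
g = 141 (g = 65 + 76 = 141)
o(h) = -⅔ + h/(3*(197 + h)) (o(h) = -⅔ + ((h + h)/(h + 197))/6 = -⅔ + ((2*h)/(197 + h))/6 = -⅔ + (2*h/(197 + h))/6 = -⅔ + h/(3*(197 + h)))
6324 + o(g) = 6324 + (-394 - 1*141)/(3*(197 + 141)) = 6324 + (⅓)*(-394 - 141)/338 = 6324 + (⅓)*(1/338)*(-535) = 6324 - 535/1014 = 6412001/1014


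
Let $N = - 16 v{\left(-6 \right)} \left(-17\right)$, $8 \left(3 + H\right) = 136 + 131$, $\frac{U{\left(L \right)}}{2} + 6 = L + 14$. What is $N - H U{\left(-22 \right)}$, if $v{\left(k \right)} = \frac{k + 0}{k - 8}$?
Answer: $\frac{13539}{14} \approx 967.07$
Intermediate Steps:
$U{\left(L \right)} = 16 + 2 L$ ($U{\left(L \right)} = -12 + 2 \left(L + 14\right) = -12 + 2 \left(14 + L\right) = -12 + \left(28 + 2 L\right) = 16 + 2 L$)
$v{\left(k \right)} = \frac{k}{-8 + k}$
$H = \frac{243}{8}$ ($H = -3 + \frac{136 + 131}{8} = -3 + \frac{1}{8} \cdot 267 = -3 + \frac{267}{8} = \frac{243}{8} \approx 30.375$)
$N = \frac{816}{7}$ ($N = - 16 \left(- \frac{6}{-8 - 6}\right) \left(-17\right) = - 16 \left(- \frac{6}{-14}\right) \left(-17\right) = - 16 \left(\left(-6\right) \left(- \frac{1}{14}\right)\right) \left(-17\right) = \left(-16\right) \frac{3}{7} \left(-17\right) = \left(- \frac{48}{7}\right) \left(-17\right) = \frac{816}{7} \approx 116.57$)
$N - H U{\left(-22 \right)} = \frac{816}{7} - \frac{243 \left(16 + 2 \left(-22\right)\right)}{8} = \frac{816}{7} - \frac{243 \left(16 - 44\right)}{8} = \frac{816}{7} - \frac{243}{8} \left(-28\right) = \frac{816}{7} - - \frac{1701}{2} = \frac{816}{7} + \frac{1701}{2} = \frac{13539}{14}$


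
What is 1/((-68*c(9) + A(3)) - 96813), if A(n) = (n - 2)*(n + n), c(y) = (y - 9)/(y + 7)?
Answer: -1/96807 ≈ -1.0330e-5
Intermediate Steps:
c(y) = (-9 + y)/(7 + y)
A(n) = 2*n*(-2 + n) (A(n) = (-2 + n)*(2*n) = 2*n*(-2 + n))
1/((-68*c(9) + A(3)) - 96813) = 1/((-68*(-9 + 9)/(7 + 9) + 2*3*(-2 + 3)) - 96813) = 1/((-68*0/16 + 2*3*1) - 96813) = 1/((-17*0/4 + 6) - 96813) = 1/((-68*0 + 6) - 96813) = 1/((0 + 6) - 96813) = 1/(6 - 96813) = 1/(-96807) = -1/96807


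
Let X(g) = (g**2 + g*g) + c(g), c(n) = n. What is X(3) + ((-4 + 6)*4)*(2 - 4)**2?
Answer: 53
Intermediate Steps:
X(g) = g + 2*g**2 (X(g) = (g**2 + g*g) + g = (g**2 + g**2) + g = 2*g**2 + g = g + 2*g**2)
X(3) + ((-4 + 6)*4)*(2 - 4)**2 = 3*(1 + 2*3) + ((-4 + 6)*4)*(2 - 4)**2 = 3*(1 + 6) + (2*4)*(-2)**2 = 3*7 + 8*4 = 21 + 32 = 53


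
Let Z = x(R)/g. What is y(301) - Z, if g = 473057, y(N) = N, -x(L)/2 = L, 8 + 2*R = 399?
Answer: 142390548/473057 ≈ 301.00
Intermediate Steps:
R = 391/2 (R = -4 + (½)*399 = -4 + 399/2 = 391/2 ≈ 195.50)
x(L) = -2*L
Z = -391/473057 (Z = -2*391/2/473057 = -391*1/473057 = -391/473057 ≈ -0.00082654)
y(301) - Z = 301 - 1*(-391/473057) = 301 + 391/473057 = 142390548/473057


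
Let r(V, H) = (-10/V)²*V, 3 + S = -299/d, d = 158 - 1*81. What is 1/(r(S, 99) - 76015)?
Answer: -53/4029565 ≈ -1.3153e-5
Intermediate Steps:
d = 77 (d = 158 - 81 = 77)
S = -530/77 (S = -3 - 299/77 = -530/77 ≈ -6.8831)
r(V, H) = 100/V (r(V, H) = (100/V²)*V = 100/V)
1/(r(S, 99) - 76015) = 1/(100/(-530/77) - 76015) = 1/(100*(-77/530) - 76015) = 1/(-770/53 - 76015) = 1/(-4029565/53) = -53/4029565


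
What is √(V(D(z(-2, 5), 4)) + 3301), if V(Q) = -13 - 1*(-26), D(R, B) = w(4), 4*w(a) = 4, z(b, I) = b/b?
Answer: √3314 ≈ 57.567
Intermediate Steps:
z(b, I) = 1
w(a) = 1 (w(a) = (¼)*4 = 1)
D(R, B) = 1
V(Q) = 13 (V(Q) = -13 + 26 = 13)
√(V(D(z(-2, 5), 4)) + 3301) = √(13 + 3301) = √3314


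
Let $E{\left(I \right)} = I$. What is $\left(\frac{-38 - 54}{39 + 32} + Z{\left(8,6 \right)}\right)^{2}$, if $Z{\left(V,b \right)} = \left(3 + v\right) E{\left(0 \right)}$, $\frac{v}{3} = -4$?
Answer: $\frac{8464}{5041} \approx 1.679$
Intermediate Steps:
$v = -12$ ($v = 3 \left(-4\right) = -12$)
$Z{\left(V,b \right)} = 0$ ($Z{\left(V,b \right)} = \left(3 - 12\right) 0 = \left(-9\right) 0 = 0$)
$\left(\frac{-38 - 54}{39 + 32} + Z{\left(8,6 \right)}\right)^{2} = \left(\frac{-38 - 54}{39 + 32} + 0\right)^{2} = \left(- \frac{92}{71} + 0\right)^{2} = \left(- \frac{92}{71}\right)^{2} = \frac{8464}{5041}$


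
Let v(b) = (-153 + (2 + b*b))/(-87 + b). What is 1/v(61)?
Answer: -13/1785 ≈ -0.0072829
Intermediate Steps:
v(b) = (-151 + b²)/(-87 + b) (v(b) = (-153 + (2 + b²))/(-87 + b) = (-151 + b²)/(-87 + b))
1/v(61) = 1/((-151 + 61²)/(-87 + 61)) = 1/((-151 + 3721)/(-26)) = 1/(-1/26*3570) = 1/(-1785/13) = -13/1785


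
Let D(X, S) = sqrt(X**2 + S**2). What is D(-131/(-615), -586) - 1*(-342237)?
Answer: 342237 + sqrt(129880969261)/615 ≈ 3.4282e+5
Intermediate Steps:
D(X, S) = sqrt(S**2 + X**2)
D(-131/(-615), -586) - 1*(-342237) = sqrt((-586)**2 + (-131/(-615))**2) - 1*(-342237) = sqrt(343396 + (-131*(-1/615))**2) + 342237 = sqrt(343396 + (131/615)**2) + 342237 = sqrt(343396 + 17161/378225) + 342237 = sqrt(129880969261/378225) + 342237 = sqrt(129880969261)/615 + 342237 = 342237 + sqrt(129880969261)/615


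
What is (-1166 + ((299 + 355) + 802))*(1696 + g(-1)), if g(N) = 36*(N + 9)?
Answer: 575360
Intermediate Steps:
g(N) = 324 + 36*N (g(N) = 36*(9 + N) = 324 + 36*N)
(-1166 + ((299 + 355) + 802))*(1696 + g(-1)) = (-1166 + ((299 + 355) + 802))*(1696 + (324 + 36*(-1))) = (-1166 + (654 + 802))*(1696 + (324 - 36)) = (-1166 + 1456)*(1696 + 288) = 290*1984 = 575360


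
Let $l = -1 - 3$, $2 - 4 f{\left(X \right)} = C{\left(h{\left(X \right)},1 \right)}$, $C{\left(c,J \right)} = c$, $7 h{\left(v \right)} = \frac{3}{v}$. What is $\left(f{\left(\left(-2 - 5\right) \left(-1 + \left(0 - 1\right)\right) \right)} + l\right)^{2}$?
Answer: $\frac{1890625}{153664} \approx 12.304$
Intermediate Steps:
$h{\left(v \right)} = \frac{3}{7 v}$ ($h{\left(v \right)} = \frac{3 \frac{1}{v}}{7} = \frac{3}{7 v}$)
$f{\left(X \right)} = \frac{1}{2} - \frac{3}{28 X}$ ($f{\left(X \right)} = \frac{1}{2} - \frac{\frac{3}{7} \frac{1}{X}}{4} = \frac{1}{2} - \frac{3}{28 X}$)
$l = -4$ ($l = -1 - 3 = -4$)
$\left(f{\left(\left(-2 - 5\right) \left(-1 + \left(0 - 1\right)\right) \right)} + l\right)^{2} = \left(\frac{-3 + 14 \left(-2 - 5\right) \left(-1 + \left(0 - 1\right)\right)}{28 \left(-2 - 5\right) \left(-1 + \left(0 - 1\right)\right)} - 4\right)^{2} = \left(\frac{-3 + 14 \left(- 7 \left(-1 + \left(0 - 1\right)\right)\right)}{28 \left(- 7 \left(-1 + \left(0 - 1\right)\right)\right)} - 4\right)^{2} = \left(\frac{-3 + 14 \left(- 7 \left(-1 - 1\right)\right)}{28 \left(- 7 \left(-1 - 1\right)\right)} - 4\right)^{2} = \left(\frac{-3 + 14 \left(\left(-7\right) \left(-2\right)\right)}{28 \left(\left(-7\right) \left(-2\right)\right)} - 4\right)^{2} = \left(\frac{-3 + 14 \cdot 14}{28 \cdot 14} - 4\right)^{2} = \left(\frac{1}{28} \cdot \frac{1}{14} \left(-3 + 196\right) - 4\right)^{2} = \left(\frac{1}{28} \cdot \frac{1}{14} \cdot 193 - 4\right)^{2} = \left(\frac{193}{392} - 4\right)^{2} = \left(- \frac{1375}{392}\right)^{2} = \frac{1890625}{153664}$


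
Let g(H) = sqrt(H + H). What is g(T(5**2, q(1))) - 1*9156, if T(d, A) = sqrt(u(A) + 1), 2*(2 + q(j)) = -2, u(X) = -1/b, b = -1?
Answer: -9156 + 2**(3/4) ≈ -9154.3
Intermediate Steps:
u(X) = 1 (u(X) = -1/(-1) = -1*(-1) = 1)
q(j) = -3 (q(j) = -2 + (1/2)*(-2) = -2 - 1 = -3)
T(d, A) = sqrt(2) (T(d, A) = sqrt(1 + 1) = sqrt(2))
g(H) = sqrt(2)*sqrt(H) (g(H) = sqrt(2*H) = sqrt(2)*sqrt(H))
g(T(5**2, q(1))) - 1*9156 = sqrt(2)*sqrt(sqrt(2)) - 1*9156 = sqrt(2)*2**(1/4) - 9156 = 2**(3/4) - 9156 = -9156 + 2**(3/4)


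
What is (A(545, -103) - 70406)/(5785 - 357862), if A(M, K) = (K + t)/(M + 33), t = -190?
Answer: 13564987/67833502 ≈ 0.19997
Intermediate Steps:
A(M, K) = (-190 + K)/(33 + M) (A(M, K) = (K - 190)/(M + 33) = (-190 + K)/(33 + M))
(A(545, -103) - 70406)/(5785 - 357862) = ((-190 - 103)/(33 + 545) - 70406)/(5785 - 357862) = (-293/578 - 70406)/(-352077) = ((1/578)*(-293) - 70406)*(-1/352077) = (-293/578 - 70406)*(-1/352077) = -40694961/578*(-1/352077) = 13564987/67833502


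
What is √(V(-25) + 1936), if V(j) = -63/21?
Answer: √1933 ≈ 43.966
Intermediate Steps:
V(j) = -3 (V(j) = -63*1/21 = -3)
√(V(-25) + 1936) = √(-3 + 1936) = √1933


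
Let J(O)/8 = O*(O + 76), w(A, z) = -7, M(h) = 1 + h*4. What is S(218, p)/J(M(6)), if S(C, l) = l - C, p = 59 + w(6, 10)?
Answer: -83/10100 ≈ -0.0082178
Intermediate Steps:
M(h) = 1 + 4*h
J(O) = 8*O*(76 + O) (J(O) = 8*(O*(O + 76)) = 8*(O*(76 + O)) = 8*O*(76 + O))
p = 52 (p = 59 - 7 = 52)
S(218, p)/J(M(6)) = (52 - 1*218)/((8*(1 + 4*6)*(76 + (1 + 4*6)))) = (52 - 218)/((8*(1 + 24)*(76 + (1 + 24)))) = -166*1/(200*(76 + 25)) = -166/(8*25*101) = -166/20200 = -166*1/20200 = -83/10100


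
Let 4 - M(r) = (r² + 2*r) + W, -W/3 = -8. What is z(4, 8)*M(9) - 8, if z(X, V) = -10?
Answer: 1182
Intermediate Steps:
W = 24 (W = -3*(-8) = 24)
M(r) = -20 - r² - 2*r (M(r) = 4 - ((r² + 2*r) + 24) = 4 - (24 + r² + 2*r) = 4 + (-24 - r² - 2*r) = -20 - r² - 2*r)
z(4, 8)*M(9) - 8 = -10*(-20 - 1*9² - 2*9) - 8 = -10*(-20 - 1*81 - 18) - 8 = -10*(-20 - 81 - 18) - 8 = -10*(-119) - 8 = 1190 - 8 = 1182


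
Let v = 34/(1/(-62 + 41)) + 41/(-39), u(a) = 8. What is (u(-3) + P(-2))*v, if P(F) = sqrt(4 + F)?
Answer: -223096/39 - 27887*sqrt(2)/39 ≈ -6731.6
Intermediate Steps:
v = -27887/39 (v = 34/(1/(-21)) + 41*(-1/39) = 34/(-1/21) - 41/39 = 34*(-21) - 41/39 = -714 - 41/39 = -27887/39 ≈ -715.05)
(u(-3) + P(-2))*v = (8 + sqrt(4 - 2))*(-27887/39) = (8 + sqrt(2))*(-27887/39) = -223096/39 - 27887*sqrt(2)/39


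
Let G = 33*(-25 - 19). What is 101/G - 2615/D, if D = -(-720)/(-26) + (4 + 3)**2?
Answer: -49388717/402204 ≈ -122.80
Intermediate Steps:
G = -1452 (G = 33*(-44) = -1452)
D = 277/13 (D = -(-720)*(-1)/26 + 7**2 = -24*15/13 + 49 = -360/13 + 49 = 277/13 ≈ 21.308)
101/G - 2615/D = 101/(-1452) - 2615/277/13 = 101*(-1/1452) - 2615*13/277 = -101/1452 - 33995/277 = -49388717/402204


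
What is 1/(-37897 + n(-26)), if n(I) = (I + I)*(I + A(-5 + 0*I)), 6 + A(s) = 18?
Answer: -1/37169 ≈ -2.6904e-5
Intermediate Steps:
A(s) = 12 (A(s) = -6 + 18 = 12)
n(I) = 2*I*(12 + I) (n(I) = (I + I)*(I + 12) = (2*I)*(12 + I) = 2*I*(12 + I))
1/(-37897 + n(-26)) = 1/(-37897 + 2*(-26)*(12 - 26)) = 1/(-37897 + 2*(-26)*(-14)) = 1/(-37897 + 728) = 1/(-37169) = -1/37169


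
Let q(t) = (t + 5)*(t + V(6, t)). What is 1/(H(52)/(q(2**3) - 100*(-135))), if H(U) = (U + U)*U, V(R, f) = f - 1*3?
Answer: 13669/5408 ≈ 2.5275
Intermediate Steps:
V(R, f) = -3 + f (V(R, f) = f - 3 = -3 + f)
q(t) = (-3 + 2*t)*(5 + t) (q(t) = (t + 5)*(t + (-3 + t)) = (5 + t)*(-3 + 2*t) = (-3 + 2*t)*(5 + t))
H(U) = 2*U**2 (H(U) = (2*U)*U = 2*U**2)
1/(H(52)/(q(2**3) - 100*(-135))) = 1/((2*52**2)/((-15 + 2*(2**3)**2 + 7*2**3) - 100*(-135))) = 1/((2*2704)/((-15 + 2*8**2 + 7*8) + 13500)) = 1/(5408/((-15 + 2*64 + 56) + 13500)) = 1/(5408/((-15 + 128 + 56) + 13500)) = 1/(5408/(169 + 13500)) = 1/(5408/13669) = 13669/5408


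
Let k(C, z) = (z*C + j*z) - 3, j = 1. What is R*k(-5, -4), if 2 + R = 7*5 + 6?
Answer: 507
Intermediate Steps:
R = 39 (R = -2 + (7*5 + 6) = -2 + (35 + 6) = -2 + 41 = 39)
k(C, z) = -3 + z + C*z (k(C, z) = (z*C + 1*z) - 3 = (C*z + z) - 3 = (z + C*z) - 3 = -3 + z + C*z)
R*k(-5, -4) = 39*(-3 - 4 - 5*(-4)) = 39*(-3 - 4 + 20) = 39*13 = 507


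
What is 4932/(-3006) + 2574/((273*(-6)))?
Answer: -3755/1169 ≈ -3.2121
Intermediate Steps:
4932/(-3006) + 2574/((273*(-6))) = 4932*(-1/3006) + 2574/(-1638) = -274/167 + 2574*(-1/1638) = -274/167 - 11/7 = -3755/1169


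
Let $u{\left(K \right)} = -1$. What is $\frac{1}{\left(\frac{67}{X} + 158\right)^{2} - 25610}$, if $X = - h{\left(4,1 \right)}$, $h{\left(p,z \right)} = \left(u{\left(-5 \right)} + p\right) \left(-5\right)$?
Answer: $\frac{225}{176719} \approx 0.0012732$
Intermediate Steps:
$h{\left(p,z \right)} = 5 - 5 p$ ($h{\left(p,z \right)} = \left(-1 + p\right) \left(-5\right) = 5 - 5 p$)
$X = 15$ ($X = - (5 - 20) = \left(-1\right) \left(-15\right) = 15$)
$\frac{1}{\left(\frac{67}{X} + 158\right)^{2} - 25610} = \frac{1}{\left(\frac{67}{15} + 158\right)^{2} - 25610} = \frac{1}{\left(\frac{2437}{15}\right)^{2} - 25610} = \frac{1}{\frac{5938969}{225} - 25610} = \frac{1}{\frac{176719}{225}} = \frac{225}{176719}$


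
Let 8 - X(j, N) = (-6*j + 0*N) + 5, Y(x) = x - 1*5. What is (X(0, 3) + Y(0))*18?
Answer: -36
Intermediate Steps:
Y(x) = -5 + x (Y(x) = x - 5 = -5 + x)
X(j, N) = 3 + 6*j (X(j, N) = 8 - ((-6*j + 0*N) + 5) = 8 - ((-6*j + 0) + 5) = 8 - (-6*j + 5) = 8 - (5 - 6*j) = 8 + (-5 + 6*j) = 3 + 6*j)
(X(0, 3) + Y(0))*18 = ((3 + 6*0) + (-5 + 0))*18 = ((3 + 0) - 5)*18 = (3 - 5)*18 = -2*18 = -36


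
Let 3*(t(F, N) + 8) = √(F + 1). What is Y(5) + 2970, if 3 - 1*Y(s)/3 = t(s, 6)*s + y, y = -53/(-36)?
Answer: 37135/12 - 5*√6 ≈ 3082.3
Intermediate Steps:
y = 53/36 (y = -53*(-1/36) = 53/36 ≈ 1.4722)
t(F, N) = -8 + √(1 + F)/3 (t(F, N) = -8 + √(F + 1)/3 = -8 + √(1 + F)/3)
Y(s) = 55/12 - 3*s*(-8 + √(1 + s)/3) (Y(s) = 9 - 3*((-8 + √(1 + s)/3)*s + 53/36) = 9 - 3*(s*(-8 + √(1 + s)/3) + 53/36) = 9 - 3*(53/36 + s*(-8 + √(1 + s)/3)) = 9 + (-53/12 - 3*s*(-8 + √(1 + s)/3)) = 55/12 - 3*s*(-8 + √(1 + s)/3))
Y(5) + 2970 = (55/12 - 1*5*(-24 + √(1 + 5))) + 2970 = (55/12 - 1*5*(-24 + √6)) + 2970 = (55/12 + (120 - 5*√6)) + 2970 = (1495/12 - 5*√6) + 2970 = 37135/12 - 5*√6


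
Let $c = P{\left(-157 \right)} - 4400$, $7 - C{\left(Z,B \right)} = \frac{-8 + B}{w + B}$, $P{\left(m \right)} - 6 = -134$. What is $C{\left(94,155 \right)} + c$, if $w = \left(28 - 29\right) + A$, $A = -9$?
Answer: $- \frac{655692}{145} \approx -4522.0$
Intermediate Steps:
$P{\left(m \right)} = -128$ ($P{\left(m \right)} = 6 - 134 = -128$)
$w = -10$ ($w = \left(28 - 29\right) - 9 = -1 - 9 = -10$)
$C{\left(Z,B \right)} = 7 - \frac{-8 + B}{-10 + B}$
$c = -4528$ ($c = -128 - 4400 = -4528$)
$C{\left(94,155 \right)} + c = \frac{2 \left(-31 + 3 \cdot 155\right)}{-10 + 155} - 4528 = \frac{2 \left(-31 + 465\right)}{145} - 4528 = 2 \cdot \frac{1}{145} \cdot 434 - 4528 = \frac{868}{145} - 4528 = - \frac{655692}{145}$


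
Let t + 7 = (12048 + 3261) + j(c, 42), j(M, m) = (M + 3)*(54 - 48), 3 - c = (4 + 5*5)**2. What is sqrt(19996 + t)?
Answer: 4*sqrt(1893) ≈ 174.03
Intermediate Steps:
c = -838 (c = 3 - (4 + 5*5)**2 = 3 - (4 + 25)**2 = 3 - 1*29**2 = 3 - 1*841 = 3 - 841 = -838)
j(M, m) = 18 + 6*M (j(M, m) = (3 + M)*6 = 18 + 6*M)
t = 10292 (t = -7 + ((12048 + 3261) + (18 + 6*(-838))) = -7 + (15309 + (18 - 5028)) = -7 + (15309 - 5010) = -7 + 10299 = 10292)
sqrt(19996 + t) = sqrt(19996 + 10292) = sqrt(30288) = 4*sqrt(1893)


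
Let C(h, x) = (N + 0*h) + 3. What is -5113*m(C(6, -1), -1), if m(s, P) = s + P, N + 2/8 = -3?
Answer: 25565/4 ≈ 6391.3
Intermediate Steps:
N = -13/4 (N = -¼ - 3 = -13/4 ≈ -3.2500)
C(h, x) = -¼ (C(h, x) = (-13/4 + 0*h) + 3 = (-13/4 + 0) + 3 = -13/4 + 3 = -¼)
m(s, P) = P + s
-5113*m(C(6, -1), -1) = -5113*(-1 - ¼) = -5113*(-5/4) = 25565/4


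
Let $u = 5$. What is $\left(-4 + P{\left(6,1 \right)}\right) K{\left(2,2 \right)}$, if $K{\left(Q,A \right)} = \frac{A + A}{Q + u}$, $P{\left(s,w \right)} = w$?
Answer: $- \frac{12}{7} \approx -1.7143$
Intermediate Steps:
$K{\left(Q,A \right)} = \frac{2 A}{5 + Q}$ ($K{\left(Q,A \right)} = \frac{A + A}{Q + 5} = \frac{2 A}{5 + Q}$)
$\left(-4 + P{\left(6,1 \right)}\right) K{\left(2,2 \right)} = \left(-4 + 1\right) 2 \cdot 2 \frac{1}{5 + 2} = - 3 \cdot 2 \cdot 2 \cdot \frac{1}{7} = \left(-3\right) \frac{4}{7} = - \frac{12}{7}$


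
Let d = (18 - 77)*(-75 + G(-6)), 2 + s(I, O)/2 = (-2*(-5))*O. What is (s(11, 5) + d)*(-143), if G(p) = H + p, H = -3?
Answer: -722436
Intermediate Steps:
G(p) = -3 + p
s(I, O) = -4 + 20*O (s(I, O) = -4 + 2*((-2*(-5))*O) = -4 + 2*(10*O) = -4 + 20*O)
d = 4956 (d = (18 - 77)*(-75 + (-3 - 6)) = -59*(-75 - 9) = -59*(-84) = 4956)
(s(11, 5) + d)*(-143) = ((-4 + 20*5) + 4956)*(-143) = ((-4 + 100) + 4956)*(-143) = (96 + 4956)*(-143) = 5052*(-143) = -722436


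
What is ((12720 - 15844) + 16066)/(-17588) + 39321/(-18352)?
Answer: -232272333/80693744 ≈ -2.8784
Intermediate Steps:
((12720 - 15844) + 16066)/(-17588) + 39321/(-18352) = (-3124 + 16066)*(-1/17588) + 39321*(-1/18352) = 12942*(-1/17588) - 39321/18352 = -6471/8794 - 39321/18352 = -232272333/80693744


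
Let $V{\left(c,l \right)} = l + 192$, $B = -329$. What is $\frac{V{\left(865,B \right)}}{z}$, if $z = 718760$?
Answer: $- \frac{137}{718760} \approx -0.00019061$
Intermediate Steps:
$V{\left(c,l \right)} = 192 + l$
$\frac{V{\left(865,B \right)}}{z} = \frac{192 - 329}{718760} = \left(-137\right) \frac{1}{718760} = - \frac{137}{718760}$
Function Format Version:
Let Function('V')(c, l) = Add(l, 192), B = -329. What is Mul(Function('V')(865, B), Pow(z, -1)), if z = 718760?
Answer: Rational(-137, 718760) ≈ -0.00019061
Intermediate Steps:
Function('V')(c, l) = Add(192, l)
Mul(Function('V')(865, B), Pow(z, -1)) = Mul(Add(192, -329), Pow(718760, -1)) = Mul(-137, Rational(1, 718760)) = Rational(-137, 718760)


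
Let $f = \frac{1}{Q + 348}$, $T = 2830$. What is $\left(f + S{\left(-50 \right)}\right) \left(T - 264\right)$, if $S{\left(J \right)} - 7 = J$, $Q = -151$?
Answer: $- \frac{21734020}{197} \approx -1.1033 \cdot 10^{5}$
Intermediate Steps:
$S{\left(J \right)} = 7 + J$
$f = \frac{1}{197}$ ($f = \frac{1}{-151 + 348} = \frac{1}{197} \approx 0.0050761$)
$\left(f + S{\left(-50 \right)}\right) \left(T - 264\right) = \left(\frac{1}{197} + \left(7 - 50\right)\right) \left(2830 - 264\right) = \left(\frac{1}{197} - 43\right) 2566 = \left(- \frac{8470}{197}\right) 2566 = - \frac{21734020}{197}$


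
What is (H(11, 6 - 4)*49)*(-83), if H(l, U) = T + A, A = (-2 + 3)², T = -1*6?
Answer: 20335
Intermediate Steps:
T = -6
A = 1 (A = 1² = 1)
H(l, U) = -5 (H(l, U) = -6 + 1 = -5)
(H(11, 6 - 4)*49)*(-83) = -5*49*(-83) = -245*(-83) = 20335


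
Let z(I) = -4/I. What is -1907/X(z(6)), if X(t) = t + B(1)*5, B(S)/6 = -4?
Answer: 5721/362 ≈ 15.804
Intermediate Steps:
B(S) = -24 (B(S) = 6*(-4) = -24)
X(t) = -120 + t (X(t) = t - 24*5 = t - 120 = -120 + t)
-1907/X(z(6)) = -1907/(-120 - 4/6) = -1907/(-120 - 4*⅙) = -1907/(-120 - ⅔) = -1907/(-362/3) = -1907*(-3/362) = 5721/362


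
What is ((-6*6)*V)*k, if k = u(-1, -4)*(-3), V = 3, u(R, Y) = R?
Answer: -324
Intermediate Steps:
k = 3 (k = -1*(-3) = 3)
((-6*6)*V)*k = (-6*6*3)*3 = -36*3*3 = -108*3 = -324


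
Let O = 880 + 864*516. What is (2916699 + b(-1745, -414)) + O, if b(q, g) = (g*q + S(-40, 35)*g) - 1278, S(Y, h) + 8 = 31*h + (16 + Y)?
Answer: 3648613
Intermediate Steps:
S(Y, h) = 8 + Y + 31*h (S(Y, h) = -8 + (31*h + (16 + Y)) = -8 + (16 + Y + 31*h) = 8 + Y + 31*h)
O = 446704 (O = 880 + 445824 = 446704)
b(q, g) = -1278 + 1053*g + g*q (b(q, g) = (g*q + (8 - 40 + 31*35)*g) - 1278 = (g*q + (8 - 40 + 1085)*g) - 1278 = (g*q + 1053*g) - 1278 = (1053*g + g*q) - 1278 = -1278 + 1053*g + g*q)
(2916699 + b(-1745, -414)) + O = (2916699 + (-1278 + 1053*(-414) - 414*(-1745))) + 446704 = (2916699 + (-1278 - 435942 + 722430)) + 446704 = (2916699 + 285210) + 446704 = 3201909 + 446704 = 3648613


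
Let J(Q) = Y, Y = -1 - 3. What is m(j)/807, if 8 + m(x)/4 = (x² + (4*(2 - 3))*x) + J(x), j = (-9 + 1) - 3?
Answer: 204/269 ≈ 0.75836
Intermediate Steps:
Y = -4
J(Q) = -4
j = -11 (j = -8 - 3 = -11)
m(x) = -48 - 16*x + 4*x² (m(x) = -32 + 4*((x² + (4*(2 - 3))*x) - 4) = -32 + 4*((x² + (4*(-1))*x) - 4) = -32 + 4*((x² - 4*x) - 4) = -32 + 4*(-4 + x² - 4*x) = -32 + (-16 - 16*x + 4*x²) = -48 - 16*x + 4*x²)
m(j)/807 = (-48 - 16*(-11) + 4*(-11)²)/807 = (-48 + 176 + 4*121)*(1/807) = (-48 + 176 + 484)*(1/807) = 612*(1/807) = 204/269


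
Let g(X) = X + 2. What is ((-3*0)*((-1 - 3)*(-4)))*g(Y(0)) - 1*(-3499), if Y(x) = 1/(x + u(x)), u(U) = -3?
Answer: 3499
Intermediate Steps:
Y(x) = 1/(-3 + x) (Y(x) = 1/(x - 3) = 1/(-3 + x))
g(X) = 2 + X
((-3*0)*((-1 - 3)*(-4)))*g(Y(0)) - 1*(-3499) = ((-3*0)*((-1 - 3)*(-4)))*(2 + 1/(-3 + 0)) - 1*(-3499) = (0*(-4*(-4)))*(2 + 1/(-3)) + 3499 = (0*16)*(2 - 1/3) + 3499 = 0*(5/3) + 3499 = 0 + 3499 = 3499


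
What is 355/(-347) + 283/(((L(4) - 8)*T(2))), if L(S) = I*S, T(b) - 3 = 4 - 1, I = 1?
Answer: -106721/8328 ≈ -12.815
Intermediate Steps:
T(b) = 6 (T(b) = 3 + (4 - 1) = 3 + 3 = 6)
L(S) = S (L(S) = 1*S = S)
355/(-347) + 283/(((L(4) - 8)*T(2))) = 355/(-347) + 283/(((4 - 8)*6)) = 355*(-1/347) + 283/((-4*6)) = -355/347 + 283/(-24) = -355/347 + 283*(-1/24) = -355/347 - 283/24 = -106721/8328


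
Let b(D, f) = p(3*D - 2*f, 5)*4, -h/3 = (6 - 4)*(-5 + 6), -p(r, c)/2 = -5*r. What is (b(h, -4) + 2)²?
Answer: 158404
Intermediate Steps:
p(r, c) = 10*r (p(r, c) = -(-10)*r = 10*r)
h = -6 (h = -3*(6 - 4)*(-5 + 6) = -6 ≈ -6.0000)
b(D, f) = -80*f + 120*D (b(D, f) = (10*(3*D - 2*f))*4 = (10*(-2*f + 3*D))*4 = (-20*f + 30*D)*4 = -80*f + 120*D)
(b(h, -4) + 2)² = ((-80*(-4) + 120*(-6)) + 2)² = ((320 - 720) + 2)² = (-400 + 2)² = (-398)² = 158404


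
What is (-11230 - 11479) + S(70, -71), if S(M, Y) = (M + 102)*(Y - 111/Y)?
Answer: -2460299/71 ≈ -34652.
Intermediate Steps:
S(M, Y) = (102 + M)*(Y - 111/Y)
(-11230 - 11479) + S(70, -71) = (-11230 - 11479) + (-11322 - 111*70 + (-71)**2*(102 + 70))/(-71) = -22709 - (-11322 - 7770 + 5041*172)/71 = -22709 - (-11322 - 7770 + 867052)/71 = -22709 - 1/71*847960 = -22709 - 847960/71 = -2460299/71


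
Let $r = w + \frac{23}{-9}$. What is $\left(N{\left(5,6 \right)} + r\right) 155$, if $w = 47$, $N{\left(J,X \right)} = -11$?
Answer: $\frac{46655}{9} \approx 5183.9$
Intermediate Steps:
$r = \frac{400}{9}$ ($r = 47 + \frac{23}{-9} = 47 + 23 \left(- \frac{1}{9}\right) = 47 - \frac{23}{9} = \frac{400}{9} \approx 44.444$)
$\left(N{\left(5,6 \right)} + r\right) 155 = \left(-11 + \frac{400}{9}\right) 155 = \frac{301}{9} \cdot 155 = \frac{46655}{9}$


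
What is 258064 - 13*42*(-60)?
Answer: 290824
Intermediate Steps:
258064 - 13*42*(-60) = 258064 - 546*(-60) = 258064 + 32760 = 290824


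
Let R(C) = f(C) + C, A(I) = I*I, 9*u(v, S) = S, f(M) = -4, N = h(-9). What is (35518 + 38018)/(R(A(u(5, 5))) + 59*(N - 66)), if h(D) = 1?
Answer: -2978208/155467 ≈ -19.157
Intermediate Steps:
N = 1
u(v, S) = S/9
A(I) = I**2
R(C) = -4 + C
(35518 + 38018)/(R(A(u(5, 5))) + 59*(N - 66)) = (35518 + 38018)/((-4 + ((1/9)*5)**2) + 59*(1 - 66)) = 73536/((-4 + (5/9)**2) + 59*(-65)) = 73536/((-4 + 25/81) - 3835) = 73536/(-299/81 - 3835) = 73536/(-310934/81) = 73536*(-81/310934) = -2978208/155467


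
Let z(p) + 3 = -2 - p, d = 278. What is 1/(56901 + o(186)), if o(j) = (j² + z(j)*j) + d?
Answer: 1/56249 ≈ 1.7778e-5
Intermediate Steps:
z(p) = -5 - p (z(p) = -3 + (-2 - p) = -5 - p)
o(j) = 278 + j² + j*(-5 - j) (o(j) = (j² + (-5 - j)*j) + 278 = (j² + j*(-5 - j)) + 278 = 278 + j² + j*(-5 - j))
1/(56901 + o(186)) = 1/(56901 + (278 - 5*186)) = 1/(56901 + (278 - 930)) = 1/(56901 - 652) = 1/56249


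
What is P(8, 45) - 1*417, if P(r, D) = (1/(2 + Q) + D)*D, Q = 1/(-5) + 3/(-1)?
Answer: 3141/2 ≈ 1570.5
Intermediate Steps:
Q = -16/5 (Q = 1*(-⅕) + 3*(-1) = -⅕ - 3 = -16/5 ≈ -3.2000)
P(r, D) = D*(-⅚ + D) (P(r, D) = (1/(2 - 16/5) + D)*D = (1/(-6/5) + D)*D = (-⅚ + D)*D = D*(-⅚ + D))
P(8, 45) - 1*417 = (⅙)*45*(-5 + 6*45) - 1*417 = (⅙)*45*(-5 + 270) - 417 = (⅙)*45*265 - 417 = 3975/2 - 417 = 3141/2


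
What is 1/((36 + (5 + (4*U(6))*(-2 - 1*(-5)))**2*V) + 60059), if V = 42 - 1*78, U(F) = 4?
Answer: -1/41029 ≈ -2.4373e-5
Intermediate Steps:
V = -36 (V = 42 - 78 = -36)
1/((36 + (5 + (4*U(6))*(-2 - 1*(-5)))**2*V) + 60059) = 1/((36 + (5 + (4*4)*(-2 - 1*(-5)))**2*(-36)) + 60059) = 1/((36 + (5 + 16*(-2 + 5))**2*(-36)) + 60059) = 1/((36 + (5 + 16*3)**2*(-36)) + 60059) = 1/((36 + (5 + 48)**2*(-36)) + 60059) = 1/((36 + 53**2*(-36)) + 60059) = 1/((36 + 2809*(-36)) + 60059) = 1/((36 - 101124) + 60059) = 1/(-101088 + 60059) = 1/(-41029) = -1/41029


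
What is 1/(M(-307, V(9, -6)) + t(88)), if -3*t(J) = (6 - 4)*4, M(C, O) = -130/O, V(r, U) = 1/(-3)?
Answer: 3/1162 ≈ 0.0025818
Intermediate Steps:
V(r, U) = -⅓
t(J) = -8/3 (t(J) = -(6 - 4)*4/3 = -2*4/3 = -⅓*8 = -8/3)
1/(M(-307, V(9, -6)) + t(88)) = 1/(-130/(-⅓) - 8/3) = 1/(-130*(-3) - 8/3) = 1/(390 - 8/3) = 1/(1162/3) = 3/1162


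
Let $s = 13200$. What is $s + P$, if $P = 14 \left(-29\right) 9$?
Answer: $9546$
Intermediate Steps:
$P = -3654$ ($P = \left(-406\right) 9 = -3654$)
$s + P = 13200 - 3654 = 9546$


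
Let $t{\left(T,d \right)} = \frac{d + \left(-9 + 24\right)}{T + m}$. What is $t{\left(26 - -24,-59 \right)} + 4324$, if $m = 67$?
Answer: $\frac{505864}{117} \approx 4323.6$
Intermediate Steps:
$t{\left(T,d \right)} = \frac{15 + d}{67 + T}$ ($t{\left(T,d \right)} = \frac{d + \left(-9 + 24\right)}{T + 67} = \frac{d + 15}{67 + T} = \frac{15 + d}{67 + T}$)
$t{\left(26 - -24,-59 \right)} + 4324 = \frac{15 - 59}{67 + \left(26 - -24\right)} + 4324 = \frac{1}{67 + \left(26 + 24\right)} \left(-44\right) + 4324 = \frac{1}{67 + 50} \left(-44\right) + 4324 = \frac{1}{117} \left(-44\right) + 4324 = - \frac{44}{117} + 4324 = \frac{505864}{117}$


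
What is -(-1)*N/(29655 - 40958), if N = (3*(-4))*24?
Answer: 288/11303 ≈ 0.025480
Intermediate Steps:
N = -288 (N = -12*24 = -288)
-(-1)*N/(29655 - 40958) = -(-1)*(-288/(29655 - 40958)) = -(-1)*(-288/(-11303)) = -(-1)*(-288*(-1/11303)) = -(-1)*288/11303 = -1*(-288/11303) = 288/11303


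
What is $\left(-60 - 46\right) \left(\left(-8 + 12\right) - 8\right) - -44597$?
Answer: $45021$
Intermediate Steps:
$\left(-60 - 46\right) \left(\left(-8 + 12\right) - 8\right) - -44597 = - 106 \left(4 - 8\right) + 44597 = \left(-106\right) \left(-4\right) + 44597 = 424 + 44597 = 45021$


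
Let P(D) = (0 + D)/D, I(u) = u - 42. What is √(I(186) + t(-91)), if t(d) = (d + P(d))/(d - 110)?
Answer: √648426/67 ≈ 12.019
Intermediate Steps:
I(u) = -42 + u
P(D) = 1 (P(D) = D/D = 1)
t(d) = (1 + d)/(-110 + d) (t(d) = (d + 1)/(d - 110) = (1 + d)/(-110 + d))
√(I(186) + t(-91)) = √((-42 + 186) + (1 - 91)/(-110 - 91)) = √(144 - 90/(-201)) = √(144 - 1/201*(-90)) = √(144 + 30/67) = √(9678/67) = √648426/67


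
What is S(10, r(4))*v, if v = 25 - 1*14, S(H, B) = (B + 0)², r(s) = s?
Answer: 176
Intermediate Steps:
S(H, B) = B²
v = 11 (v = 25 - 14 = 11)
S(10, r(4))*v = 4²*11 = 16*11 = 176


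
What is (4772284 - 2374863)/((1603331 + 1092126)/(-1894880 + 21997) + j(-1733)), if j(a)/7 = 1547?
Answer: 4490089034743/20278754550 ≈ 221.42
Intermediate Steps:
j(a) = 10829 (j(a) = 7*1547 = 10829)
(4772284 - 2374863)/((1603331 + 1092126)/(-1894880 + 21997) + j(-1733)) = (4772284 - 2374863)/((1603331 + 1092126)/(-1894880 + 21997) + 10829) = 2397421/(2695457/(-1872883) + 10829) = 2397421/(2695457*(-1/1872883) + 10829) = 2397421/(-2695457/1872883 + 10829) = 2397421/(20278754550/1872883) = 2397421*(1872883/20278754550) = 4490089034743/20278754550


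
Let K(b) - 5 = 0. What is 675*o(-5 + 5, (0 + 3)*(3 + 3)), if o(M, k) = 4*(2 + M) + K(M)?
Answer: 8775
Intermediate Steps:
K(b) = 5 (K(b) = 5 + 0 = 5)
o(M, k) = 13 + 4*M (o(M, k) = 4*(2 + M) + 5 = (8 + 4*M) + 5 = 13 + 4*M)
675*o(-5 + 5, (0 + 3)*(3 + 3)) = 675*(13 + 4*(-5 + 5)) = 675*(13 + 4*0) = 675*(13 + 0) = 675*13 = 8775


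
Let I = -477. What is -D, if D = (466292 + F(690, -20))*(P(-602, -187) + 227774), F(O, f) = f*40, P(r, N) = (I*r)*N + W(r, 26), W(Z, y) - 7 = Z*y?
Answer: 24897151034148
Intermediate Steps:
W(Z, y) = 7 + Z*y
P(r, N) = 7 + 26*r - 477*N*r (P(r, N) = (-477*r)*N + (7 + r*26) = -477*N*r + (7 + 26*r) = 7 + 26*r - 477*N*r)
F(O, f) = 40*f
D = -24897151034148 (D = (466292 + 40*(-20))*((7 + 26*(-602) - 477*(-187)*(-602)) + 227774) = (466292 - 800)*((7 - 15652 - 53697798) + 227774) = 465492*(-53713443 + 227774) = 465492*(-53485669) = -24897151034148)
-D = -1*(-24897151034148) = 24897151034148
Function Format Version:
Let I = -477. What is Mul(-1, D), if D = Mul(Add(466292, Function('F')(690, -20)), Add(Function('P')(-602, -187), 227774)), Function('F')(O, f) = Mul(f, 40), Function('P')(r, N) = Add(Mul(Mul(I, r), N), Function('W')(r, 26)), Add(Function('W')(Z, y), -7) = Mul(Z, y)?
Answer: 24897151034148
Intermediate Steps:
Function('W')(Z, y) = Add(7, Mul(Z, y))
Function('P')(r, N) = Add(7, Mul(26, r), Mul(-477, N, r)) (Function('P')(r, N) = Add(Mul(Mul(-477, r), N), Add(7, Mul(r, 26))) = Add(Mul(-477, N, r), Add(7, Mul(26, r))) = Add(7, Mul(26, r), Mul(-477, N, r)))
Function('F')(O, f) = Mul(40, f)
D = -24897151034148 (D = Mul(Add(466292, Mul(40, -20)), Add(Add(7, Mul(26, -602), Mul(-477, -187, -602)), 227774)) = Mul(Add(466292, -800), Add(Add(7, -15652, -53697798), 227774)) = Mul(465492, Add(-53713443, 227774)) = Mul(465492, -53485669) = -24897151034148)
Mul(-1, D) = Mul(-1, -24897151034148) = 24897151034148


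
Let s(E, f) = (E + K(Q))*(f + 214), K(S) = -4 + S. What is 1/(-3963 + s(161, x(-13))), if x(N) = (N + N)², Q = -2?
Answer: 1/133987 ≈ 7.4634e-6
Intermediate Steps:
x(N) = 4*N² (x(N) = (2*N)² = 4*N²)
s(E, f) = (-6 + E)*(214 + f) (s(E, f) = (E + (-4 - 2))*(f + 214) = (E - 6)*(214 + f) = (-6 + E)*(214 + f))
1/(-3963 + s(161, x(-13))) = 1/(-3963 + (-1284 - 24*(-13)² + 214*161 + 161*(4*(-13)²))) = 1/(-3963 + (-1284 - 24*169 + 34454 + 161*(4*169))) = 1/(-3963 + (-1284 - 6*676 + 34454 + 161*676)) = 1/(-3963 + (-1284 - 4056 + 34454 + 108836)) = 1/(-3963 + 137950) = 1/133987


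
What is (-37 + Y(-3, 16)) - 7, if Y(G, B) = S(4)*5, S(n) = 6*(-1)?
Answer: -74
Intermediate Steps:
S(n) = -6
Y(G, B) = -30 (Y(G, B) = -6*5 = -30)
(-37 + Y(-3, 16)) - 7 = (-37 - 30) - 7 = -67 - 7 = -74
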